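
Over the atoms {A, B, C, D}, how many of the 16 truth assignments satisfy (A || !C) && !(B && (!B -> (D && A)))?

6

Initial set: {T ((A || !C) && !(B && (!B -> (D && A))))}.
T ((A || !C) && !(B && (!B -> (D && A)))): α-rule — add T (A || !C), T !(B && (!B -> (D && A))).
T (A || !C): β-rule — branch into T A  //  T !C.
  branch 1 (add T A):
    T !(B && (!B -> (D && A))): β-rule — branch into F B  //  F (!B -> (D && A)).
      branch 1.1 (add F B):
        ○ open, literals {A=T, B=F}.
      branch 1.2 (add F (!B -> (D && A))):
        F (!B -> (D && A)): α-rule — add T !B, F (D && A).
        F (D && A): β-rule — branch into F D  //  F A.
          branch 1.2.1 (add F D):
            ○ open, literals {A=T, B=F, D=F}.
          branch 1.2.2 (add F A):
            × closes — contains both A and !A.
  branch 2 (add T !C):
    T !(B && (!B -> (D && A))): β-rule — branch into F B  //  F (!B -> (D && A)).
      branch 2.1 (add F B):
        ○ open, literals {B=F, C=F}.
      branch 2.2 (add F (!B -> (D && A))):
        F (!B -> (D && A)): α-rule — add T !B, F (D && A).
        F (D && A): β-rule — branch into F D  //  F A.
          branch 2.2.1 (add F D):
            ○ open, literals {B=F, C=F, D=F}.
          branch 2.2.2 (add F A):
            ○ open, literals {A=F, B=F, C=F}.
1 branch closed, 5 open.
Each open branch fixes some atoms; the unmentioned ones are free. Counting distinct full assignments: branch {A=T, B=F} (C, D) contributes 4 new; branch {A=T, B=F, D=F} (C) contributes 0 new; branch {B=F, C=F} (A, D) contributes 2 new; branch {B=F, C=F, D=F} (A) contributes 0 new; branch {A=F, B=F, C=F} (D) contributes 0 new. Total: 6.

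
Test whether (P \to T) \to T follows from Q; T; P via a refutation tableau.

Initial set: {Q; T; P; \lnot ((P \to T) \to T)}.
\lnot ((P \to T) \to T): α-rule — add (P \to T), \lnot T.
× closes — contains both T and \lnot T.
All 1 branch closes.
Every branch closed, so the premises entail the conclusion.

Yes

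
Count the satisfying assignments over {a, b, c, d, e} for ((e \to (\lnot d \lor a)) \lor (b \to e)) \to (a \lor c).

24

Initial set: {(((e \to (\lnot d \lor a)) \lor (b \to e)) \to (a \lor c))}.
(((e \to (\lnot d \lor a)) \lor (b \to e)) \to (a \lor c)): β-rule — branch into \lnot ((e \to (\lnot d \lor a)) \lor (b \to e))  //  (a \lor c).
  branch 1 (add \lnot ((e \to (\lnot d \lor a)) \lor (b \to e))):
    \lnot ((e \to (\lnot d \lor a)) \lor (b \to e)): α-rule — add \lnot (e \to (\lnot d \lor a)), \lnot (b \to e).
    \lnot (e \to (\lnot d \lor a)): α-rule — add e, \lnot (\lnot d \lor a).
    \lnot (b \to e): α-rule — add b, \lnot e.
    × closes — contains both e and \lnot e.
  branch 2 (add (a \lor c)):
    (a \lor c): β-rule — branch into a  //  c.
      branch 2.1 (add a):
        ○ open, literals {a=T}.
      branch 2.2 (add c):
        ○ open, literals {c=T}.
1 branch closed, 2 open.
Each open branch fixes some atoms; the unmentioned ones are free. Counting distinct full assignments: branch {a=T} (b, c, d, e) contributes 16 new; branch {c=T} (a, b, d, e) contributes 8 new. Total: 24.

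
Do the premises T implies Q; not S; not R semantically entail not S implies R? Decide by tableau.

Initial set: {(T implies Q); not S; not R; not (not S implies R)}.
not (not S implies R): α-rule — add not S, not R.
(T implies Q): β-rule — branch into not T  //  Q.
  branch 1 (add not T):
    ○ open, literals {R=false, S=false, T=false}.
  branch 2 (add Q):
    ○ open, literals {Q=true, R=false, S=false}.
0 branches closed, 2 open.
An open branch gives a countermodel: R=false, S=false, T=false (unmentioned atoms arbitrary); the premises hold there but the conclusion fails.

No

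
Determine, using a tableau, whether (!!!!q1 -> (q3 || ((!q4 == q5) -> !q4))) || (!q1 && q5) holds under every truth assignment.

Not valid

Assume the negation and expand:
Initial set: {!((!!!!q1 -> (q3 || ((!q4 == q5) -> !q4))) || (!q1 && q5))}.
!((!!!!q1 -> (q3 || ((!q4 == q5) -> !q4))) || (!q1 && q5)): α-rule — add !(!!!!q1 -> (q3 || ((!q4 == q5) -> !q4))), !(!q1 && q5).
!(!!!!q1 -> (q3 || ((!q4 == q5) -> !q4))): α-rule — add !!!!q1, !(q3 || ((!q4 == q5) -> !q4)).
!!!!q1: drop double negation, giving !!q1.
!(q3 || ((!q4 == q5) -> !q4)): α-rule — add !q3, !((!q4 == q5) -> !q4).
!!q1: drop double negation, giving q1.
!((!q4 == q5) -> !q4): α-rule — add (!q4 == q5), !!q4.
!(!q1 && q5): β-rule — branch into !!q1  //  !q5.
  branch 1 (add !!q1):
    (!q4 == q5): β-rule — branch into !q4, q5  //  !!q4, !q5.
      branch 1.1 (add !q4, q5):
        × closes — contains both q4 and !q4.
      branch 1.2 (add !!q4, !q5):
        ○ open, literals {q1=T, q3=F, q4=T, q5=F}.
  branch 2 (add !q5):
    (!q4 == q5): β-rule — branch into !q4, q5  //  !!q4, !q5.
      branch 2.1 (add !q4, q5):
        × closes — contains both q4 and !q4.
      branch 2.2 (add !!q4, !q5):
        ○ open, literals {q1=T, q3=F, q4=T, q5=F}.
2 branches closed, 2 open.
An open branch gives a countermodel: q1=T, q3=F, q4=T, q5=F (unmentioned atoms arbitrary); under it the original formula is false.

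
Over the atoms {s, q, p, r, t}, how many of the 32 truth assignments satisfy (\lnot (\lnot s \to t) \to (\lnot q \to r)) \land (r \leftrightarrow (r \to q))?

Initial set: {T ((\lnot (\lnot s \to t) \to (\lnot q \to r)) \land (r \leftrightarrow (r \to q)))}.
T ((\lnot (\lnot s \to t) \to (\lnot q \to r)) \land (r \leftrightarrow (r \to q))): α-rule — add T (\lnot (\lnot s \to t) \to (\lnot q \to r)), T (r \leftrightarrow (r \to q)).
T (\lnot (\lnot s \to t) \to (\lnot q \to r)): β-rule — branch into F \lnot (\lnot s \to t)  //  T (\lnot q \to r).
  branch 1 (add F \lnot (\lnot s \to t)):
    T (r \leftrightarrow (r \to q)): β-rule — branch into T r, T (r \to q)  //  F r, F (r \to q).
      branch 1.1 (add T r, T (r \to q)):
        F \lnot (\lnot s \to t): β-rule — branch into F \lnot s  //  T t.
          branch 1.1.1 (add F \lnot s):
            T (r \to q): β-rule — branch into F r  //  T q.
              branch 1.1.1.1 (add F r):
                × closes — contains both r and \lnot r.
              branch 1.1.1.2 (add T q):
                ○ open, literals {q=T, r=T, s=T}.
          branch 1.1.2 (add T t):
            T (r \to q): β-rule — branch into F r  //  T q.
              branch 1.1.2.1 (add F r):
                × closes — contains both r and \lnot r.
              branch 1.1.2.2 (add T q):
                ○ open, literals {q=T, r=T, t=T}.
      branch 1.2 (add F r, F (r \to q)):
        F (r \to q): α-rule — add T r, F q.
        × closes — contains both r and \lnot r.
  branch 2 (add T (\lnot q \to r)):
    T (r \leftrightarrow (r \to q)): β-rule — branch into T r, T (r \to q)  //  F r, F (r \to q).
      branch 2.1 (add T r, T (r \to q)):
        T (\lnot q \to r): β-rule — branch into F \lnot q  //  T r.
          branch 2.1.1 (add F \lnot q):
            T (r \to q): β-rule — branch into F r  //  T q.
              branch 2.1.1.1 (add F r):
                × closes — contains both r and \lnot r.
              branch 2.1.1.2 (add T q):
                ○ open, literals {q=T, r=T}.
          branch 2.1.2 (add T r):
            T (r \to q): β-rule — branch into F r  //  T q.
              branch 2.1.2.1 (add F r):
                × closes — contains both r and \lnot r.
              branch 2.1.2.2 (add T q):
                ○ open, literals {q=T, r=T}.
      branch 2.2 (add F r, F (r \to q)):
        F (r \to q): α-rule — add T r, F q.
        × closes — contains both r and \lnot r.
6 branches closed, 4 open.
Each open branch fixes some atoms; the unmentioned ones are free. Counting distinct full assignments: branch {q=T, r=T, s=T} (p, t) contributes 4 new; branch {q=T, r=T, t=T} (s, p) contributes 2 new; branch {q=T, r=T} (s, p, t) contributes 2 new; branch {q=T, r=T} (s, p, t) contributes 0 new. Total: 8.

8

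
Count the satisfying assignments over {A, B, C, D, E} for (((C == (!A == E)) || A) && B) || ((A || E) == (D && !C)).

21

Initial set: {T ((((C == (!A == E)) || A) && B) || ((A || E) == (D && !C)))}.
T ((((C == (!A == E)) || A) && B) || ((A || E) == (D && !C))): β-rule — branch into T (((C == (!A == E)) || A) && B)  //  T ((A || E) == (D && !C)).
  branch 1 (add T (((C == (!A == E)) || A) && B)):
    T (((C == (!A == E)) || A) && B): α-rule — add T ((C == (!A == E)) || A), T B.
    T ((C == (!A == E)) || A): β-rule — branch into T (C == (!A == E))  //  T A.
      branch 1.1 (add T (C == (!A == E))):
        T (C == (!A == E)): β-rule — branch into T C, T (!A == E)  //  F C, F (!A == E).
          branch 1.1.1 (add T C, T (!A == E)):
            T (!A == E): β-rule — branch into T !A, T E  //  F !A, F E.
              branch 1.1.1.1 (add T !A, T E):
                ○ open, literals {A=false, B=true, C=true, E=true}.
              branch 1.1.1.2 (add F !A, F E):
                ○ open, literals {A=true, B=true, C=true, E=false}.
          branch 1.1.2 (add F C, F (!A == E)):
            F (!A == E): β-rule — branch into T !A, F E  //  F !A, T E.
              branch 1.1.2.1 (add T !A, F E):
                ○ open, literals {A=false, B=true, C=false, E=false}.
              branch 1.1.2.2 (add F !A, T E):
                ○ open, literals {A=true, B=true, C=false, E=true}.
      branch 1.2 (add T A):
        ○ open, literals {A=true, B=true}.
  branch 2 (add T ((A || E) == (D && !C))):
    T ((A || E) == (D && !C)): β-rule — branch into T (A || E), T (D && !C)  //  F (A || E), F (D && !C).
      branch 2.1 (add T (A || E), T (D && !C)):
        T (D && !C): α-rule — add T D, T !C.
        T (A || E): β-rule — branch into T A  //  T E.
          branch 2.1.1 (add T A):
            ○ open, literals {A=true, C=false, D=true}.
          branch 2.1.2 (add T E):
            ○ open, literals {C=false, D=true, E=true}.
      branch 2.2 (add F (A || E), F (D && !C)):
        F (A || E): α-rule — add F A, F E.
        F (D && !C): β-rule — branch into F D  //  F !C.
          branch 2.2.1 (add F D):
            ○ open, literals {A=false, D=false, E=false}.
          branch 2.2.2 (add F !C):
            ○ open, literals {A=false, C=true, E=false}.
0 branches closed, 9 open.
Each open branch fixes some atoms; the unmentioned ones are free. Counting distinct full assignments: branch {A=false, B=true, C=true, E=true} (D) contributes 2 new; branch {A=true, B=true, C=true, E=false} (D) contributes 2 new; branch {A=false, B=true, C=false, E=false} (D) contributes 2 new; branch {A=true, B=true, C=false, E=true} (D) contributes 2 new; branch {A=true, B=true} (C, D, E) contributes 4 new; branch {A=true, C=false, D=true} (B, E) contributes 2 new; branch {C=false, D=true, E=true} (A, B) contributes 2 new; branch {A=false, D=false, E=false} (B, C) contributes 3 new; branch {A=false, C=true, E=false} (B, D) contributes 2 new. Total: 21.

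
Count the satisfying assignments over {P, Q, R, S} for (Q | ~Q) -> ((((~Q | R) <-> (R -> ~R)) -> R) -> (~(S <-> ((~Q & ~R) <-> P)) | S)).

Initial set: {((Q | ~Q) -> ((((~Q | R) <-> (R -> ~R)) -> R) -> (~(S <-> ((~Q & ~R) <-> P)) | S)))}.
((Q | ~Q) -> ((((~Q | R) <-> (R -> ~R)) -> R) -> (~(S <-> ((~Q & ~R) <-> P)) | S))): β-rule — branch into ~(Q | ~Q)  //  ((((~Q | R) <-> (R -> ~R)) -> R) -> (~(S <-> ((~Q & ~R) <-> P)) | S)).
  branch 1 (add ~(Q | ~Q)):
    ~(Q | ~Q): α-rule — add ~Q, ~~Q.
    × closes — contains both Q and ~Q.
  branch 2 (add ((((~Q | R) <-> (R -> ~R)) -> R) -> (~(S <-> ((~Q & ~R) <-> P)) | S))):
    ((((~Q | R) <-> (R -> ~R)) -> R) -> (~(S <-> ((~Q & ~R) <-> P)) | S)): β-rule — branch into ~(((~Q | R) <-> (R -> ~R)) -> R)  //  (~(S <-> ((~Q & ~R) <-> P)) | S).
      branch 2.1 (add ~(((~Q | R) <-> (R -> ~R)) -> R)):
        ~(((~Q | R) <-> (R -> ~R)) -> R): α-rule — add ((~Q | R) <-> (R -> ~R)), ~R.
        ((~Q | R) <-> (R -> ~R)): β-rule — branch into (~Q | R), (R -> ~R)  //  ~(~Q | R), ~(R -> ~R).
          branch 2.1.1 (add (~Q | R), (R -> ~R)):
            (~Q | R): β-rule — branch into ~Q  //  R.
              branch 2.1.1.1 (add ~Q):
                (R -> ~R): β-rule — branch into ~R  //  ~R.
                  branch 2.1.1.1.1 (add ~R):
                    ○ open, literals {Q=false, R=false}.
                  branch 2.1.1.1.2 (add ~R):
                    ○ open, literals {Q=false, R=false}.
              branch 2.1.1.2 (add R):
                × closes — contains both R and ~R.
          branch 2.1.2 (add ~(~Q | R), ~(R -> ~R)):
            ~(~Q | R): α-rule — add ~~Q, ~R.
            ~(R -> ~R): α-rule — add R, ~~R.
            × closes — contains both R and ~R.
      branch 2.2 (add (~(S <-> ((~Q & ~R) <-> P)) | S)):
        (~(S <-> ((~Q & ~R) <-> P)) | S): β-rule — branch into ~(S <-> ((~Q & ~R) <-> P))  //  S.
          branch 2.2.1 (add ~(S <-> ((~Q & ~R) <-> P))):
            ~(S <-> ((~Q & ~R) <-> P)): β-rule — branch into S, ~((~Q & ~R) <-> P)  //  ~S, ((~Q & ~R) <-> P).
              branch 2.2.1.1 (add S, ~((~Q & ~R) <-> P)):
                ~((~Q & ~R) <-> P): β-rule — branch into (~Q & ~R), ~P  //  ~(~Q & ~R), P.
                  branch 2.2.1.1.1 (add (~Q & ~R), ~P):
                    (~Q & ~R): α-rule — add ~Q, ~R.
                    ○ open, literals {P=false, Q=false, R=false, S=true}.
                  branch 2.2.1.1.2 (add ~(~Q & ~R), P):
                    ~(~Q & ~R): β-rule — branch into ~~Q  //  ~~R.
                      branch 2.2.1.1.2.1 (add ~~Q):
                        ○ open, literals {P=true, Q=true, S=true}.
                      branch 2.2.1.1.2.2 (add ~~R):
                        ○ open, literals {P=true, R=true, S=true}.
              branch 2.2.1.2 (add ~S, ((~Q & ~R) <-> P)):
                ((~Q & ~R) <-> P): β-rule — branch into (~Q & ~R), P  //  ~(~Q & ~R), ~P.
                  branch 2.2.1.2.1 (add (~Q & ~R), P):
                    (~Q & ~R): α-rule — add ~Q, ~R.
                    ○ open, literals {P=true, Q=false, R=false, S=false}.
                  branch 2.2.1.2.2 (add ~(~Q & ~R), ~P):
                    ~(~Q & ~R): β-rule — branch into ~~Q  //  ~~R.
                      branch 2.2.1.2.2.1 (add ~~Q):
                        ○ open, literals {P=false, Q=true, S=false}.
                      branch 2.2.1.2.2.2 (add ~~R):
                        ○ open, literals {P=false, R=true, S=false}.
          branch 2.2.2 (add S):
            ○ open, literals {S=true}.
3 branches closed, 9 open.
Each open branch fixes some atoms; the unmentioned ones are free. Counting distinct full assignments: branch {Q=false, R=false} (P, S) contributes 4 new; branch {Q=false, R=false} (P, S) contributes 0 new; branch {P=false, Q=false, R=false, S=true} (none free) contributes 0 new; branch {P=true, Q=true, S=true} (R) contributes 2 new; branch {P=true, R=true, S=true} (Q) contributes 1 new; branch {P=true, Q=false, R=false, S=false} (none free) contributes 0 new; branch {P=false, Q=true, S=false} (R) contributes 2 new; branch {P=false, R=true, S=false} (Q) contributes 1 new; branch {S=true} (P, Q, R) contributes 3 new. Total: 13.

13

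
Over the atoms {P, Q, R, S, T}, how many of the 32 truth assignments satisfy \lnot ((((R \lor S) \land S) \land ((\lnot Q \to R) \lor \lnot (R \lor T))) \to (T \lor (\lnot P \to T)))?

Initial set: {T \lnot ((((R \lor S) \land S) \land ((\lnot Q \to R) \lor \lnot (R \lor T))) \to (T \lor (\lnot P \to T)))}.
T \lnot ((((R \lor S) \land S) \land ((\lnot Q \to R) \lor \lnot (R \lor T))) \to (T \lor (\lnot P \to T))): α-rule — add T (((R \lor S) \land S) \land ((\lnot Q \to R) \lor \lnot (R \lor T))), F (T \lor (\lnot P \to T)).
T (((R \lor S) \land S) \land ((\lnot Q \to R) \lor \lnot (R \lor T))): α-rule — add T ((R \lor S) \land S), T ((\lnot Q \to R) \lor \lnot (R \lor T)).
F (T \lor (\lnot P \to T)): α-rule — add F T, F (\lnot P \to T).
T ((R \lor S) \land S): α-rule — add T (R \lor S), T S.
F (\lnot P \to T): α-rule — add T \lnot P, F T.
T ((\lnot Q \to R) \lor \lnot (R \lor T)): β-rule — branch into T (\lnot Q \to R)  //  T \lnot (R \lor T).
  branch 1 (add T (\lnot Q \to R)):
    T (R \lor S): β-rule — branch into T R  //  T S.
      branch 1.1 (add T R):
        T (\lnot Q \to R): β-rule — branch into F \lnot Q  //  T R.
          branch 1.1.1 (add F \lnot Q):
            ○ open, literals {P=false, Q=true, R=true, S=true, T=false}.
          branch 1.1.2 (add T R):
            ○ open, literals {P=false, R=true, S=true, T=false}.
      branch 1.2 (add T S):
        T (\lnot Q \to R): β-rule — branch into F \lnot Q  //  T R.
          branch 1.2.1 (add F \lnot Q):
            ○ open, literals {P=false, Q=true, S=true, T=false}.
          branch 1.2.2 (add T R):
            ○ open, literals {P=false, R=true, S=true, T=false}.
  branch 2 (add T \lnot (R \lor T)):
    T \lnot (R \lor T): α-rule — add F R, F T.
    T (R \lor S): β-rule — branch into T R  //  T S.
      branch 2.1 (add T R):
        × closes — contains both R and \lnot R.
      branch 2.2 (add T S):
        ○ open, literals {P=false, R=false, S=true, T=false}.
1 branch closed, 5 open.
Each open branch fixes some atoms; the unmentioned ones are free. Counting distinct full assignments: branch {P=false, Q=true, R=true, S=true, T=false} (none free) contributes 1 new; branch {P=false, R=true, S=true, T=false} (Q) contributes 1 new; branch {P=false, Q=true, S=true, T=false} (R) contributes 1 new; branch {P=false, R=true, S=true, T=false} (Q) contributes 0 new; branch {P=false, R=false, S=true, T=false} (Q) contributes 1 new. Total: 4.

4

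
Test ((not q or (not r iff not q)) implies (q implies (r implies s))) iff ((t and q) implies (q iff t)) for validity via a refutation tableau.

Not valid

Assume the negation and expand:
Initial set: {not (((not q or (not r iff not q)) implies (q implies (r implies s))) iff ((t and q) implies (q iff t)))}.
not (((not q or (not r iff not q)) implies (q implies (r implies s))) iff ((t and q) implies (q iff t))): β-rule — branch into ((not q or (not r iff not q)) implies (q implies (r implies s))), not ((t and q) implies (q iff t))  //  not ((not q or (not r iff not q)) implies (q implies (r implies s))), ((t and q) implies (q iff t)).
  branch 1 (add ((not q or (not r iff not q)) implies (q implies (r implies s))), not ((t and q) implies (q iff t))):
    not ((t and q) implies (q iff t)): α-rule — add (t and q), not (q iff t).
    (t and q): α-rule — add t, q.
    ((not q or (not r iff not q)) implies (q implies (r implies s))): β-rule — branch into not (not q or (not r iff not q))  //  (q implies (r implies s)).
      branch 1.1 (add not (not q or (not r iff not q))):
        not (not q or (not r iff not q)): α-rule — add not not q, not (not r iff not q).
        not (q iff t): β-rule — branch into q, not t  //  not q, t.
          branch 1.1.1 (add q, not t):
            × closes — contains both t and not t.
          branch 1.1.2 (add not q, t):
            × closes — contains both q and not q.
      branch 1.2 (add (q implies (r implies s))):
        not (q iff t): β-rule — branch into q, not t  //  not q, t.
          branch 1.2.1 (add q, not t):
            × closes — contains both t and not t.
          branch 1.2.2 (add not q, t):
            × closes — contains both q and not q.
  branch 2 (add not ((not q or (not r iff not q)) implies (q implies (r implies s))), ((t and q) implies (q iff t))):
    not ((not q or (not r iff not q)) implies (q implies (r implies s))): α-rule — add (not q or (not r iff not q)), not (q implies (r implies s)).
    not (q implies (r implies s)): α-rule — add q, not (r implies s).
    not (r implies s): α-rule — add r, not s.
    ((t and q) implies (q iff t)): β-rule — branch into not (t and q)  //  (q iff t).
      branch 2.1 (add not (t and q)):
        (not q or (not r iff not q)): β-rule — branch into not q  //  (not r iff not q).
          branch 2.1.1 (add not q):
            × closes — contains both q and not q.
          branch 2.1.2 (add (not r iff not q)):
            not (t and q): β-rule — branch into not t  //  not q.
              branch 2.1.2.1 (add not t):
                (not r iff not q): β-rule — branch into not r, not q  //  not not r, not not q.
                  branch 2.1.2.1.1 (add not r, not q):
                    × closes — contains both r and not r.
                  branch 2.1.2.1.2 (add not not r, not not q):
                    ○ open, literals {q=T, r=T, s=F, t=F}.
              branch 2.1.2.2 (add not q):
                × closes — contains both q and not q.
      branch 2.2 (add (q iff t)):
        (not q or (not r iff not q)): β-rule — branch into not q  //  (not r iff not q).
          branch 2.2.1 (add not q):
            × closes — contains both q and not q.
          branch 2.2.2 (add (not r iff not q)):
            (q iff t): β-rule — branch into q, t  //  not q, not t.
              branch 2.2.2.1 (add q, t):
                (not r iff not q): β-rule — branch into not r, not q  //  not not r, not not q.
                  branch 2.2.2.1.1 (add not r, not q):
                    × closes — contains both r and not r.
                  branch 2.2.2.1.2 (add not not r, not not q):
                    ○ open, literals {q=T, r=T, s=F, t=T}.
              branch 2.2.2.2 (add not q, not t):
                × closes — contains both q and not q.
10 branches closed, 2 open.
An open branch gives a countermodel: q=T, r=T, s=F, t=F (unmentioned atoms arbitrary); under it the original formula is false.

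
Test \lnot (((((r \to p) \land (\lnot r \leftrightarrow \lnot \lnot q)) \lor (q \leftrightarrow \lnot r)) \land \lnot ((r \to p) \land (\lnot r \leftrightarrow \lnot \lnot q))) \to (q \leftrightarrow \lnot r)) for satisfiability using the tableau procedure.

Initial set: {\lnot (((((r \to p) \land (\lnot r \leftrightarrow \lnot \lnot q)) \lor (q \leftrightarrow \lnot r)) \land \lnot ((r \to p) \land (\lnot r \leftrightarrow \lnot \lnot q))) \to (q \leftrightarrow \lnot r))}.
\lnot (((((r \to p) \land (\lnot r \leftrightarrow \lnot \lnot q)) \lor (q \leftrightarrow \lnot r)) \land \lnot ((r \to p) \land (\lnot r \leftrightarrow \lnot \lnot q))) \to (q \leftrightarrow \lnot r)): α-rule — add ((((r \to p) \land (\lnot r \leftrightarrow \lnot \lnot q)) \lor (q \leftrightarrow \lnot r)) \land \lnot ((r \to p) \land (\lnot r \leftrightarrow \lnot \lnot q))), \lnot (q \leftrightarrow \lnot r).
((((r \to p) \land (\lnot r \leftrightarrow \lnot \lnot q)) \lor (q \leftrightarrow \lnot r)) \land \lnot ((r \to p) \land (\lnot r \leftrightarrow \lnot \lnot q))): α-rule — add (((r \to p) \land (\lnot r \leftrightarrow \lnot \lnot q)) \lor (q \leftrightarrow \lnot r)), \lnot ((r \to p) \land (\lnot r \leftrightarrow \lnot \lnot q)).
\lnot (q \leftrightarrow \lnot r): β-rule — branch into q, \lnot \lnot r  //  \lnot q, \lnot r.
  branch 1 (add q, \lnot \lnot r):
    (((r \to p) \land (\lnot r \leftrightarrow \lnot \lnot q)) \lor (q \leftrightarrow \lnot r)): β-rule — branch into ((r \to p) \land (\lnot r \leftrightarrow \lnot \lnot q))  //  (q \leftrightarrow \lnot r).
      branch 1.1 (add ((r \to p) \land (\lnot r \leftrightarrow \lnot \lnot q))):
        ((r \to p) \land (\lnot r \leftrightarrow \lnot \lnot q)): α-rule — add (r \to p), (\lnot r \leftrightarrow \lnot \lnot q).
        \lnot ((r \to p) \land (\lnot r \leftrightarrow \lnot \lnot q)): β-rule — branch into \lnot (r \to p)  //  \lnot (\lnot r \leftrightarrow \lnot \lnot q).
          branch 1.1.1 (add \lnot (r \to p)):
            \lnot (r \to p): α-rule — add r, \lnot p.
            (r \to p): β-rule — branch into \lnot r  //  p.
              branch 1.1.1.1 (add \lnot r):
                × closes — contains both r and \lnot r.
              branch 1.1.1.2 (add p):
                × closes — contains both p and \lnot p.
          branch 1.1.2 (add \lnot (\lnot r \leftrightarrow \lnot \lnot q)):
            (r \to p): β-rule — branch into \lnot r  //  p.
              branch 1.1.2.1 (add \lnot r):
                × closes — contains both r and \lnot r.
              branch 1.1.2.2 (add p):
                (\lnot r \leftrightarrow \lnot \lnot q): β-rule — branch into \lnot r, \lnot \lnot q  //  \lnot \lnot r, \lnot \lnot \lnot q.
                  branch 1.1.2.2.1 (add \lnot r, \lnot \lnot q):
                    × closes — contains both r and \lnot r.
                  branch 1.1.2.2.2 (add \lnot \lnot r, \lnot \lnot \lnot q):
                    \lnot \lnot \lnot q: drop double negation, giving \lnot q.
                    × closes — contains both q and \lnot q.
      branch 1.2 (add (q \leftrightarrow \lnot r)):
        \lnot ((r \to p) \land (\lnot r \leftrightarrow \lnot \lnot q)): β-rule — branch into \lnot (r \to p)  //  \lnot (\lnot r \leftrightarrow \lnot \lnot q).
          branch 1.2.1 (add \lnot (r \to p)):
            \lnot (r \to p): α-rule — add r, \lnot p.
            (q \leftrightarrow \lnot r): β-rule — branch into q, \lnot r  //  \lnot q, \lnot \lnot r.
              branch 1.2.1.1 (add q, \lnot r):
                × closes — contains both r and \lnot r.
              branch 1.2.1.2 (add \lnot q, \lnot \lnot r):
                × closes — contains both q and \lnot q.
          branch 1.2.2 (add \lnot (\lnot r \leftrightarrow \lnot \lnot q)):
            (q \leftrightarrow \lnot r): β-rule — branch into q, \lnot r  //  \lnot q, \lnot \lnot r.
              branch 1.2.2.1 (add q, \lnot r):
                × closes — contains both r and \lnot r.
              branch 1.2.2.2 (add \lnot q, \lnot \lnot r):
                × closes — contains both q and \lnot q.
  branch 2 (add \lnot q, \lnot r):
    (((r \to p) \land (\lnot r \leftrightarrow \lnot \lnot q)) \lor (q \leftrightarrow \lnot r)): β-rule — branch into ((r \to p) \land (\lnot r \leftrightarrow \lnot \lnot q))  //  (q \leftrightarrow \lnot r).
      branch 2.1 (add ((r \to p) \land (\lnot r \leftrightarrow \lnot \lnot q))):
        ((r \to p) \land (\lnot r \leftrightarrow \lnot \lnot q)): α-rule — add (r \to p), (\lnot r \leftrightarrow \lnot \lnot q).
        \lnot ((r \to p) \land (\lnot r \leftrightarrow \lnot \lnot q)): β-rule — branch into \lnot (r \to p)  //  \lnot (\lnot r \leftrightarrow \lnot \lnot q).
          branch 2.1.1 (add \lnot (r \to p)):
            \lnot (r \to p): α-rule — add r, \lnot p.
            × closes — contains both r and \lnot r.
          branch 2.1.2 (add \lnot (\lnot r \leftrightarrow \lnot \lnot q)):
            (r \to p): β-rule — branch into \lnot r  //  p.
              branch 2.1.2.1 (add \lnot r):
                (\lnot r \leftrightarrow \lnot \lnot q): β-rule — branch into \lnot r, \lnot \lnot q  //  \lnot \lnot r, \lnot \lnot \lnot q.
                  branch 2.1.2.1.1 (add \lnot r, \lnot \lnot q):
                    \lnot \lnot q: drop double negation, giving q.
                    × closes — contains both q and \lnot q.
                  branch 2.1.2.1.2 (add \lnot \lnot r, \lnot \lnot \lnot q):
                    × closes — contains both r and \lnot r.
              branch 2.1.2.2 (add p):
                (\lnot r \leftrightarrow \lnot \lnot q): β-rule — branch into \lnot r, \lnot \lnot q  //  \lnot \lnot r, \lnot \lnot \lnot q.
                  branch 2.1.2.2.1 (add \lnot r, \lnot \lnot q):
                    \lnot \lnot q: drop double negation, giving q.
                    × closes — contains both q and \lnot q.
                  branch 2.1.2.2.2 (add \lnot \lnot r, \lnot \lnot \lnot q):
                    × closes — contains both r and \lnot r.
      branch 2.2 (add (q \leftrightarrow \lnot r)):
        \lnot ((r \to p) \land (\lnot r \leftrightarrow \lnot \lnot q)): β-rule — branch into \lnot (r \to p)  //  \lnot (\lnot r \leftrightarrow \lnot \lnot q).
          branch 2.2.1 (add \lnot (r \to p)):
            \lnot (r \to p): α-rule — add r, \lnot p.
            × closes — contains both r and \lnot r.
          branch 2.2.2 (add \lnot (\lnot r \leftrightarrow \lnot \lnot q)):
            (q \leftrightarrow \lnot r): β-rule — branch into q, \lnot r  //  \lnot q, \lnot \lnot r.
              branch 2.2.2.1 (add q, \lnot r):
                × closes — contains both q and \lnot q.
              branch 2.2.2.2 (add \lnot q, \lnot \lnot r):
                × closes — contains both r and \lnot r.
All 17 branches close.
Every branch closed; the formula is unsatisfiable.

Unsatisfiable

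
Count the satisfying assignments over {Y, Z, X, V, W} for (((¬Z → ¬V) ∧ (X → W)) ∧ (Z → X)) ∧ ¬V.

Initial set: {((((¬Z → ¬V) ∧ (X → W)) ∧ (Z → X)) ∧ ¬V)}.
((((¬Z → ¬V) ∧ (X → W)) ∧ (Z → X)) ∧ ¬V): α-rule — add (((¬Z → ¬V) ∧ (X → W)) ∧ (Z → X)), ¬V.
(((¬Z → ¬V) ∧ (X → W)) ∧ (Z → X)): α-rule — add ((¬Z → ¬V) ∧ (X → W)), (Z → X).
((¬Z → ¬V) ∧ (X → W)): α-rule — add (¬Z → ¬V), (X → W).
(Z → X): β-rule — branch into ¬Z  //  X.
  branch 1 (add ¬Z):
    (¬Z → ¬V): β-rule — branch into ¬¬Z  //  ¬V.
      branch 1.1 (add ¬¬Z):
        × closes — contains both Z and ¬Z.
      branch 1.2 (add ¬V):
        (X → W): β-rule — branch into ¬X  //  W.
          branch 1.2.1 (add ¬X):
            ○ open, literals {V=false, X=false, Z=false}.
          branch 1.2.2 (add W):
            ○ open, literals {V=false, W=true, Z=false}.
  branch 2 (add X):
    (¬Z → ¬V): β-rule — branch into ¬¬Z  //  ¬V.
      branch 2.1 (add ¬¬Z):
        (X → W): β-rule — branch into ¬X  //  W.
          branch 2.1.1 (add ¬X):
            × closes — contains both X and ¬X.
          branch 2.1.2 (add W):
            ○ open, literals {V=false, W=true, X=true, Z=true}.
      branch 2.2 (add ¬V):
        (X → W): β-rule — branch into ¬X  //  W.
          branch 2.2.1 (add ¬X):
            × closes — contains both X and ¬X.
          branch 2.2.2 (add W):
            ○ open, literals {V=false, W=true, X=true}.
3 branches closed, 4 open.
Each open branch fixes some atoms; the unmentioned ones are free. Counting distinct full assignments: branch {V=false, X=false, Z=false} (Y, W) contributes 4 new; branch {V=false, W=true, Z=false} (Y, X) contributes 2 new; branch {V=false, W=true, X=true, Z=true} (Y) contributes 2 new; branch {V=false, W=true, X=true} (Y, Z) contributes 0 new. Total: 8.

8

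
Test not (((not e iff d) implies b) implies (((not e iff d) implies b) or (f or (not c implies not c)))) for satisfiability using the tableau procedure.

Unsatisfiable

Initial set: {not (((not e iff d) implies b) implies (((not e iff d) implies b) or (f or (not c implies not c))))}.
not (((not e iff d) implies b) implies (((not e iff d) implies b) or (f or (not c implies not c)))): α-rule — add ((not e iff d) implies b), not (((not e iff d) implies b) or (f or (not c implies not c))).
not (((not e iff d) implies b) or (f or (not c implies not c))): α-rule — add not ((not e iff d) implies b), not (f or (not c implies not c)).
not ((not e iff d) implies b): α-rule — add (not e iff d), not b.
not (f or (not c implies not c)): α-rule — add not f, not (not c implies not c).
not (not c implies not c): α-rule — add not c, not not c.
× closes — contains both c and not c.
All 1 branch closes.
Every branch closed; the formula is unsatisfiable.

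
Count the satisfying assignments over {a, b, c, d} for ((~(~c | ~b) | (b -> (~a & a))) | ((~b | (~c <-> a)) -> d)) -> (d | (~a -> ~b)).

14

Initial set: {T (((~(~c | ~b) | (b -> (~a & a))) | ((~b | (~c <-> a)) -> d)) -> (d | (~a -> ~b)))}.
T (((~(~c | ~b) | (b -> (~a & a))) | ((~b | (~c <-> a)) -> d)) -> (d | (~a -> ~b))): β-rule — branch into F ((~(~c | ~b) | (b -> (~a & a))) | ((~b | (~c <-> a)) -> d))  //  T (d | (~a -> ~b)).
  branch 1 (add F ((~(~c | ~b) | (b -> (~a & a))) | ((~b | (~c <-> a)) -> d))):
    F ((~(~c | ~b) | (b -> (~a & a))) | ((~b | (~c <-> a)) -> d)): α-rule — add F (~(~c | ~b) | (b -> (~a & a))), F ((~b | (~c <-> a)) -> d).
    F (~(~c | ~b) | (b -> (~a & a))): α-rule — add F ~(~c | ~b), F (b -> (~a & a)).
    F ((~b | (~c <-> a)) -> d): α-rule — add T (~b | (~c <-> a)), F d.
    F (b -> (~a & a)): α-rule — add T b, F (~a & a).
    F ~(~c | ~b): β-rule — branch into T ~c  //  T ~b.
      branch 1.1 (add T ~c):
        T (~b | (~c <-> a)): β-rule — branch into T ~b  //  T (~c <-> a).
          branch 1.1.1 (add T ~b):
            × closes — contains both b and ~b.
          branch 1.1.2 (add T (~c <-> a)):
            F (~a & a): β-rule — branch into F ~a  //  F a.
              branch 1.1.2.1 (add F ~a):
                T (~c <-> a): β-rule — branch into T ~c, T a  //  F ~c, F a.
                  branch 1.1.2.1.1 (add T ~c, T a):
                    ○ open, literals {a=1, b=1, c=0, d=0}.
                  branch 1.1.2.1.2 (add F ~c, F a):
                    × closes — contains both c and ~c.
              branch 1.1.2.2 (add F a):
                T (~c <-> a): β-rule — branch into T ~c, T a  //  F ~c, F a.
                  branch 1.1.2.2.1 (add T ~c, T a):
                    × closes — contains both a and ~a.
                  branch 1.1.2.2.2 (add F ~c, F a):
                    × closes — contains both c and ~c.
      branch 1.2 (add T ~b):
        × closes — contains both b and ~b.
  branch 2 (add T (d | (~a -> ~b))):
    T (d | (~a -> ~b)): β-rule — branch into T d  //  T (~a -> ~b).
      branch 2.1 (add T d):
        ○ open, literals {d=1}.
      branch 2.2 (add T (~a -> ~b)):
        T (~a -> ~b): β-rule — branch into F ~a  //  T ~b.
          branch 2.2.1 (add F ~a):
            ○ open, literals {a=1}.
          branch 2.2.2 (add T ~b):
            ○ open, literals {b=0}.
5 branches closed, 4 open.
Each open branch fixes some atoms; the unmentioned ones are free. Counting distinct full assignments: branch {a=1, b=1, c=0, d=0} (none free) contributes 1 new; branch {d=1} (a, b, c) contributes 8 new; branch {a=1} (b, c, d) contributes 3 new; branch {b=0} (a, c, d) contributes 2 new. Total: 14.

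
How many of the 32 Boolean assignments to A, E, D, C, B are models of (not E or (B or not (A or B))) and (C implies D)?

21

Initial set: {((not E or (B or not (A or B))) and (C implies D))}.
((not E or (B or not (A or B))) and (C implies D)): α-rule — add (not E or (B or not (A or B))), (C implies D).
(not E or (B or not (A or B))): β-rule — branch into not E  //  (B or not (A or B)).
  branch 1 (add not E):
    (C implies D): β-rule — branch into not C  //  D.
      branch 1.1 (add not C):
        ○ open, literals {C=0, E=0}.
      branch 1.2 (add D):
        ○ open, literals {D=1, E=0}.
  branch 2 (add (B or not (A or B))):
    (C implies D): β-rule — branch into not C  //  D.
      branch 2.1 (add not C):
        (B or not (A or B)): β-rule — branch into B  //  not (A or B).
          branch 2.1.1 (add B):
            ○ open, literals {B=1, C=0}.
          branch 2.1.2 (add not (A or B)):
            not (A or B): α-rule — add not A, not B.
            ○ open, literals {A=0, B=0, C=0}.
      branch 2.2 (add D):
        (B or not (A or B)): β-rule — branch into B  //  not (A or B).
          branch 2.2.1 (add B):
            ○ open, literals {B=1, D=1}.
          branch 2.2.2 (add not (A or B)):
            not (A or B): α-rule — add not A, not B.
            ○ open, literals {A=0, B=0, D=1}.
0 branches closed, 6 open.
Each open branch fixes some atoms; the unmentioned ones are free. Counting distinct full assignments: branch {C=0, E=0} (A, D, B) contributes 8 new; branch {D=1, E=0} (A, C, B) contributes 4 new; branch {B=1, C=0} (A, E, D) contributes 4 new; branch {A=0, B=0, C=0} (E, D) contributes 2 new; branch {B=1, D=1} (A, E, C) contributes 2 new; branch {A=0, B=0, D=1} (E, C) contributes 1 new. Total: 21.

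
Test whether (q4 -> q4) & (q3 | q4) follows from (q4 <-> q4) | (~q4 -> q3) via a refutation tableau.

No

Initial set: {((q4 <-> q4) | (~q4 -> q3)); ~((q4 -> q4) & (q3 | q4))}.
((q4 <-> q4) | (~q4 -> q3)): β-rule — branch into (q4 <-> q4)  //  (~q4 -> q3).
  branch 1 (add (q4 <-> q4)):
    ~((q4 -> q4) & (q3 | q4)): β-rule — branch into ~(q4 -> q4)  //  ~(q3 | q4).
      branch 1.1 (add ~(q4 -> q4)):
        ~(q4 -> q4): α-rule — add q4, ~q4.
        × closes — contains both q4 and ~q4.
      branch 1.2 (add ~(q3 | q4)):
        ~(q3 | q4): α-rule — add ~q3, ~q4.
        (q4 <-> q4): β-rule — branch into q4, q4  //  ~q4, ~q4.
          branch 1.2.1 (add q4, q4):
            × closes — contains both q4 and ~q4.
          branch 1.2.2 (add ~q4, ~q4):
            ○ open, literals {q3=false, q4=false}.
  branch 2 (add (~q4 -> q3)):
    ~((q4 -> q4) & (q3 | q4)): β-rule — branch into ~(q4 -> q4)  //  ~(q3 | q4).
      branch 2.1 (add ~(q4 -> q4)):
        ~(q4 -> q4): α-rule — add q4, ~q4.
        × closes — contains both q4 and ~q4.
      branch 2.2 (add ~(q3 | q4)):
        ~(q3 | q4): α-rule — add ~q3, ~q4.
        (~q4 -> q3): β-rule — branch into ~~q4  //  q3.
          branch 2.2.1 (add ~~q4):
            × closes — contains both q4 and ~q4.
          branch 2.2.2 (add q3):
            × closes — contains both q3 and ~q3.
5 branches closed, 1 open.
An open branch gives a countermodel: q3=false, q4=false (unmentioned atoms arbitrary); the premises hold there but the conclusion fails.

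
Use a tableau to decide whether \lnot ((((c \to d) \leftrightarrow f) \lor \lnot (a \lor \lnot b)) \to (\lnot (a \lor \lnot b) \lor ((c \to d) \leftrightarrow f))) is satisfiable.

Initial set: {\lnot ((((c \to d) \leftrightarrow f) \lor \lnot (a \lor \lnot b)) \to (\lnot (a \lor \lnot b) \lor ((c \to d) \leftrightarrow f)))}.
\lnot ((((c \to d) \leftrightarrow f) \lor \lnot (a \lor \lnot b)) \to (\lnot (a \lor \lnot b) \lor ((c \to d) \leftrightarrow f))): α-rule — add (((c \to d) \leftrightarrow f) \lor \lnot (a \lor \lnot b)), \lnot (\lnot (a \lor \lnot b) \lor ((c \to d) \leftrightarrow f)).
\lnot (\lnot (a \lor \lnot b) \lor ((c \to d) \leftrightarrow f)): α-rule — add \lnot \lnot (a \lor \lnot b), \lnot ((c \to d) \leftrightarrow f).
(((c \to d) \leftrightarrow f) \lor \lnot (a \lor \lnot b)): β-rule — branch into ((c \to d) \leftrightarrow f)  //  \lnot (a \lor \lnot b).
  branch 1 (add ((c \to d) \leftrightarrow f)):
    \lnot \lnot (a \lor \lnot b): β-rule — branch into a  //  \lnot b.
      branch 1.1 (add a):
        \lnot ((c \to d) \leftrightarrow f): β-rule — branch into (c \to d), \lnot f  //  \lnot (c \to d), f.
          branch 1.1.1 (add (c \to d), \lnot f):
            ((c \to d) \leftrightarrow f): β-rule — branch into (c \to d), f  //  \lnot (c \to d), \lnot f.
              branch 1.1.1.1 (add (c \to d), f):
                × closes — contains both f and \lnot f.
              branch 1.1.1.2 (add \lnot (c \to d), \lnot f):
                \lnot (c \to d): α-rule — add c, \lnot d.
                (c \to d): β-rule — branch into \lnot c  //  d.
                  branch 1.1.1.2.1 (add \lnot c):
                    × closes — contains both c and \lnot c.
                  branch 1.1.1.2.2 (add d):
                    × closes — contains both d and \lnot d.
          branch 1.1.2 (add \lnot (c \to d), f):
            \lnot (c \to d): α-rule — add c, \lnot d.
            ((c \to d) \leftrightarrow f): β-rule — branch into (c \to d), f  //  \lnot (c \to d), \lnot f.
              branch 1.1.2.1 (add (c \to d), f):
                (c \to d): β-rule — branch into \lnot c  //  d.
                  branch 1.1.2.1.1 (add \lnot c):
                    × closes — contains both c and \lnot c.
                  branch 1.1.2.1.2 (add d):
                    × closes — contains both d and \lnot d.
              branch 1.1.2.2 (add \lnot (c \to d), \lnot f):
                × closes — contains both f and \lnot f.
      branch 1.2 (add \lnot b):
        \lnot ((c \to d) \leftrightarrow f): β-rule — branch into (c \to d), \lnot f  //  \lnot (c \to d), f.
          branch 1.2.1 (add (c \to d), \lnot f):
            ((c \to d) \leftrightarrow f): β-rule — branch into (c \to d), f  //  \lnot (c \to d), \lnot f.
              branch 1.2.1.1 (add (c \to d), f):
                × closes — contains both f and \lnot f.
              branch 1.2.1.2 (add \lnot (c \to d), \lnot f):
                \lnot (c \to d): α-rule — add c, \lnot d.
                (c \to d): β-rule — branch into \lnot c  //  d.
                  branch 1.2.1.2.1 (add \lnot c):
                    × closes — contains both c and \lnot c.
                  branch 1.2.1.2.2 (add d):
                    × closes — contains both d and \lnot d.
          branch 1.2.2 (add \lnot (c \to d), f):
            \lnot (c \to d): α-rule — add c, \lnot d.
            ((c \to d) \leftrightarrow f): β-rule — branch into (c \to d), f  //  \lnot (c \to d), \lnot f.
              branch 1.2.2.1 (add (c \to d), f):
                (c \to d): β-rule — branch into \lnot c  //  d.
                  branch 1.2.2.1.1 (add \lnot c):
                    × closes — contains both c and \lnot c.
                  branch 1.2.2.1.2 (add d):
                    × closes — contains both d and \lnot d.
              branch 1.2.2.2 (add \lnot (c \to d), \lnot f):
                × closes — contains both f and \lnot f.
  branch 2 (add \lnot (a \lor \lnot b)):
    \lnot (a \lor \lnot b): α-rule — add \lnot a, \lnot \lnot b.
    \lnot \lnot (a \lor \lnot b): β-rule — branch into a  //  \lnot b.
      branch 2.1 (add a):
        × closes — contains both a and \lnot a.
      branch 2.2 (add \lnot b):
        × closes — contains both b and \lnot b.
All 14 branches close.
Every branch closed; the formula is unsatisfiable.

Unsatisfiable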